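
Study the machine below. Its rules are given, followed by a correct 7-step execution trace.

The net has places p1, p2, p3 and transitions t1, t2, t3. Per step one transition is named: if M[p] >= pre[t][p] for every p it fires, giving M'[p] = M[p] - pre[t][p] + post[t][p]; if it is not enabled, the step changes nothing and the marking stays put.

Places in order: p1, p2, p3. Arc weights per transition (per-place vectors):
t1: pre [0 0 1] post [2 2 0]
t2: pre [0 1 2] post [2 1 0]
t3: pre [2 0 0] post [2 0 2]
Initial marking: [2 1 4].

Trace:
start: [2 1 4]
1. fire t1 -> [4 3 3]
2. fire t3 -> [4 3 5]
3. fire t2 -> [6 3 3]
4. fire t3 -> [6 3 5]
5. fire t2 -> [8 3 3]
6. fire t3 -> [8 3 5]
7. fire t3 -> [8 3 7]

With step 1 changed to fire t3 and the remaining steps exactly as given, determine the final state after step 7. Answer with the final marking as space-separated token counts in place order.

6 1 10

(re-executing from step 1 with the substitution; state before step 1: [2 1 4])
1. fire t3 -> [2 1 6]
2. fire t3 -> [2 1 8]
3. fire t2 -> [4 1 6]
4. fire t3 -> [4 1 8]
5. fire t2 -> [6 1 6]
6. fire t3 -> [6 1 8]
7. fire t3 -> [6 1 10]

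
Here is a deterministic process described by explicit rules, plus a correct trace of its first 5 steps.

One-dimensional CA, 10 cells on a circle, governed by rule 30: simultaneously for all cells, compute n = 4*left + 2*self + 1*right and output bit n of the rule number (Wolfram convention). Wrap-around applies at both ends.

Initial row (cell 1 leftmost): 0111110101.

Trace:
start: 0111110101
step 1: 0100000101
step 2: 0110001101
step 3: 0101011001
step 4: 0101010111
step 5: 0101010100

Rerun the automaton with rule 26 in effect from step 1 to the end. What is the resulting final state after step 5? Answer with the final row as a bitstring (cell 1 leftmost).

(re-executing steps 1..5 under rule 26; state before step 1: 0111110101)
step 1: 0100000000
step 2: 1010000000
step 3: 0001000001
step 4: 1010100010
step 5: 0000010100

0000010100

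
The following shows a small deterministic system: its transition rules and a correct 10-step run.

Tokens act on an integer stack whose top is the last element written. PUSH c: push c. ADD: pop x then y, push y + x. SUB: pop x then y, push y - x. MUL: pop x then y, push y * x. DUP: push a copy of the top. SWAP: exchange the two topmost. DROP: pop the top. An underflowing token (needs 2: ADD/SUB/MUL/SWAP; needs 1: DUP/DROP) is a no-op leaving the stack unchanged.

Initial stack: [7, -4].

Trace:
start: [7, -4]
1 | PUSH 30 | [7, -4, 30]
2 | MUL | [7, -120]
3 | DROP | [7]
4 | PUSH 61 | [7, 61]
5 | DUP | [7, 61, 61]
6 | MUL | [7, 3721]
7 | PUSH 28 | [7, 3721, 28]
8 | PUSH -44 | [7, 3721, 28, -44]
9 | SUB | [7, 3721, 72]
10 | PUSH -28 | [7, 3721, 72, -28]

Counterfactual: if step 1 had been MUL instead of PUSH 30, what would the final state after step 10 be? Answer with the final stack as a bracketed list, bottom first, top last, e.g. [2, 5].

[3721, 72, -28]

(re-executing from step 1 with the substitution; state before step 1: [7, -4])
1 | MUL | [-28]
2 | MUL | [-28]
3 | DROP | []
4 | PUSH 61 | [61]
5 | DUP | [61, 61]
6 | MUL | [3721]
7 | PUSH 28 | [3721, 28]
8 | PUSH -44 | [3721, 28, -44]
9 | SUB | [3721, 72]
10 | PUSH -28 | [3721, 72, -28]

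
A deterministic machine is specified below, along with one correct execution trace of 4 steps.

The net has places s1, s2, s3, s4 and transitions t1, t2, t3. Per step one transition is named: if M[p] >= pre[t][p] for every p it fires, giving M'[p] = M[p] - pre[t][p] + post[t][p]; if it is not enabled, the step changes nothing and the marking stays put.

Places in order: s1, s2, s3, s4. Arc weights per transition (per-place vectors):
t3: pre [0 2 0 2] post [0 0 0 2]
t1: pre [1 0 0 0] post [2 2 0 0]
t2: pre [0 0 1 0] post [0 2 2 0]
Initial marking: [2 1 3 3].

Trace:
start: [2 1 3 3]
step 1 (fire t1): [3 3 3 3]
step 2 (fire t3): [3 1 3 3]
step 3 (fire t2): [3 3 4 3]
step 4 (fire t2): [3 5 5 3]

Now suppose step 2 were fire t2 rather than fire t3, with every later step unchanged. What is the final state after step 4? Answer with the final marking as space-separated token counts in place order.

3 9 6 3

(re-executing from step 2 with the substitution; state before step 2: [3 3 3 3])
step 2 (fire t2): [3 5 4 3]
step 3 (fire t2): [3 7 5 3]
step 4 (fire t2): [3 9 6 3]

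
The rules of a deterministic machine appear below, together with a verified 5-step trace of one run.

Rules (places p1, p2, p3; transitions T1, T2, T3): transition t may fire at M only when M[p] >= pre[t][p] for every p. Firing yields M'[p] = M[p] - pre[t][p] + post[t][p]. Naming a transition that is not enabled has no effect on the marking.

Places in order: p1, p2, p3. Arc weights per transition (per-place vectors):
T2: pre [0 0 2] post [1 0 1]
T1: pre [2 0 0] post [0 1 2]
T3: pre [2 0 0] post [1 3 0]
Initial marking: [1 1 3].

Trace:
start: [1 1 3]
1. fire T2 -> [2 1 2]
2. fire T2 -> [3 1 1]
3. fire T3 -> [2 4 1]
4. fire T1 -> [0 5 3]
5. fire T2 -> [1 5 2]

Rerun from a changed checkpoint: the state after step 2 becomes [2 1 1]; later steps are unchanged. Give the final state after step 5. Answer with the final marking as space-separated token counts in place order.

1 4 1

state after step 2 := [2 1 1]
3. fire T3 -> [1 4 1]
4. fire T1 -> [1 4 1]
5. fire T2 -> [1 4 1]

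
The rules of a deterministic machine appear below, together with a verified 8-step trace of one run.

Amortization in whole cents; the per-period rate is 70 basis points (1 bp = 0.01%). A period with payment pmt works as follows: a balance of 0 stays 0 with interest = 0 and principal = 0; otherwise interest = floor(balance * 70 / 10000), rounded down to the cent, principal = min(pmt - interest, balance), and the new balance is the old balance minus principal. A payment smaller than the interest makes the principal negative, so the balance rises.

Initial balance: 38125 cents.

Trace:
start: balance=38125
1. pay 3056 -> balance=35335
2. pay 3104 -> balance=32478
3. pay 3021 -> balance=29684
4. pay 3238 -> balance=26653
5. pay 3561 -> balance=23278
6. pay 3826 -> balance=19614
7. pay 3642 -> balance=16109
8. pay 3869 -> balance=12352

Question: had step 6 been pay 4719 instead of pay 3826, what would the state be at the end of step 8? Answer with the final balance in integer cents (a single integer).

(re-executing from step 6 with the substitution; state before step 6: balance=23278)
6. pay 4719 -> balance=18721
7. pay 3642 -> balance=15210
8. pay 3869 -> balance=11447

11447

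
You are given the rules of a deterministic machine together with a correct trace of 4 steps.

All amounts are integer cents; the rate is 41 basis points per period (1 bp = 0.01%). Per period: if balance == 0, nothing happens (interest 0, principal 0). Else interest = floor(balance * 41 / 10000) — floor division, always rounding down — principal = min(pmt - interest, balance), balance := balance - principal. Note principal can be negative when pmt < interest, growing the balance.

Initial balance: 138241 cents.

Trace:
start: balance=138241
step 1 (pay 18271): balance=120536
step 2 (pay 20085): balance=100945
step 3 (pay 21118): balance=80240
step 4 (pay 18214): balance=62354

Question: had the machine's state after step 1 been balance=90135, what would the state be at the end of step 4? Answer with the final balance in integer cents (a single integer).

state after step 1 := balance=90135
step 2 (pay 20085): balance=70419
step 3 (pay 21118): balance=49589
step 4 (pay 18214): balance=31578

31578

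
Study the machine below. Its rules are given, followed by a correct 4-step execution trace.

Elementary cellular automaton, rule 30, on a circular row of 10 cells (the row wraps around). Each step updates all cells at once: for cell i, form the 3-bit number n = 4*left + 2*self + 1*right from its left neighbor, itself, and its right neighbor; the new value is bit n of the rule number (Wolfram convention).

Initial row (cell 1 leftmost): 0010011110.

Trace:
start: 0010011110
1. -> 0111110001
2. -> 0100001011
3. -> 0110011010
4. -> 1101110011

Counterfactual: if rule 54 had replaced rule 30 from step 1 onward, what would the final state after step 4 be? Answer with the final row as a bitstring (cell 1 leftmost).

(re-executing steps 1..4 under rule 54; state before step 1: 0010011110)
1. -> 0111100001
2. -> 1000010011
3. -> 0100111100
4. -> 1111000010

1111000010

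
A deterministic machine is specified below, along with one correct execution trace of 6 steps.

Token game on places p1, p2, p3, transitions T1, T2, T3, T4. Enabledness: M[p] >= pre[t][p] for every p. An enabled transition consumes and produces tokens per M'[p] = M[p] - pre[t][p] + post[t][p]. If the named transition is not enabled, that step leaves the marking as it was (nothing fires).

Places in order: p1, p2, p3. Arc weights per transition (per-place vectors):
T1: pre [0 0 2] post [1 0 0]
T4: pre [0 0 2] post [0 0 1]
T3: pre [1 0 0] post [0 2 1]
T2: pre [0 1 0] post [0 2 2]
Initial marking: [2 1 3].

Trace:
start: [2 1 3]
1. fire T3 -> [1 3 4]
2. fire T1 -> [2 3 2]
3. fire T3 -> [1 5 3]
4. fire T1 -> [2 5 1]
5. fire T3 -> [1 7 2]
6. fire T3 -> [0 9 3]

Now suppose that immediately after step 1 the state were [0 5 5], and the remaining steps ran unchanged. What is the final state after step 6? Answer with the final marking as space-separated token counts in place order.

state after step 1 := [0 5 5]
2. fire T1 -> [1 5 3]
3. fire T3 -> [0 7 4]
4. fire T1 -> [1 7 2]
5. fire T3 -> [0 9 3]
6. fire T3 -> [0 9 3]

0 9 3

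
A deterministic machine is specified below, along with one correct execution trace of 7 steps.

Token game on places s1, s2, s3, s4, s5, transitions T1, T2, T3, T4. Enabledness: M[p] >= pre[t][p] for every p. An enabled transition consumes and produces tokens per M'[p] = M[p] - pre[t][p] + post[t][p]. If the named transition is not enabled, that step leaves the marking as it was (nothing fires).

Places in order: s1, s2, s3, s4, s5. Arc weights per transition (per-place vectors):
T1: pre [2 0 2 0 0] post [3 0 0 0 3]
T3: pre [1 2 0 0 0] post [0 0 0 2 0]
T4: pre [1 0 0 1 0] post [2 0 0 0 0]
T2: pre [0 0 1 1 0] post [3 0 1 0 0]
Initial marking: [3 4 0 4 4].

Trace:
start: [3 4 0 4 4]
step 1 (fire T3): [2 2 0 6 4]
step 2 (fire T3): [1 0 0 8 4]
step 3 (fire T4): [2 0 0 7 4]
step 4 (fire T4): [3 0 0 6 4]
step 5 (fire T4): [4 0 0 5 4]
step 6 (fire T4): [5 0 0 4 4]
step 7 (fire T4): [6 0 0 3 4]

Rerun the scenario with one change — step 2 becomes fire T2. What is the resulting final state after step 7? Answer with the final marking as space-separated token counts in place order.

(re-executing from step 2 with the substitution; state before step 2: [2 2 0 6 4])
step 2 (fire T2): [2 2 0 6 4]
step 3 (fire T4): [3 2 0 5 4]
step 4 (fire T4): [4 2 0 4 4]
step 5 (fire T4): [5 2 0 3 4]
step 6 (fire T4): [6 2 0 2 4]
step 7 (fire T4): [7 2 0 1 4]

7 2 0 1 4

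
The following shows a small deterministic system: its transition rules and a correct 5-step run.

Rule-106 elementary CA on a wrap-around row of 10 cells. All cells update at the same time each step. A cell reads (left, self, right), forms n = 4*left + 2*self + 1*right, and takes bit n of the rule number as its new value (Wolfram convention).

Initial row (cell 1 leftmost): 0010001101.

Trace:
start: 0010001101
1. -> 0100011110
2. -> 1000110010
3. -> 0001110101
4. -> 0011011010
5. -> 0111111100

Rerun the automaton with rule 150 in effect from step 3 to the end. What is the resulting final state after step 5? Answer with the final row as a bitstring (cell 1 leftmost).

0010100110

(re-executing steps 3..5 under rule 150; state before step 3: 1000110010)
3. -> 1101001110
4. -> 0001110100
5. -> 0010100110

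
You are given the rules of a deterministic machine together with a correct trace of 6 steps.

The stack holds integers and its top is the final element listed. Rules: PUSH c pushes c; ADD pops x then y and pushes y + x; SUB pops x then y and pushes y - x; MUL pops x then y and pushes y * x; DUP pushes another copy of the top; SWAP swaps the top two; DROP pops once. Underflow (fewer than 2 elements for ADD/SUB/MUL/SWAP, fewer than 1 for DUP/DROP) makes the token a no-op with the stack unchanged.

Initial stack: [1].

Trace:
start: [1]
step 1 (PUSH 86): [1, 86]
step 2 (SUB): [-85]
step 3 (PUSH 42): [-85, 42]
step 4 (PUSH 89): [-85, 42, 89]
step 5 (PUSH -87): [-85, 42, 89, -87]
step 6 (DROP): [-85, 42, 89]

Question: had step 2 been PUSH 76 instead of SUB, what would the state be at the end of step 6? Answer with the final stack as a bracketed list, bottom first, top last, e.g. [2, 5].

(re-executing from step 2 with the substitution; state before step 2: [1, 86])
step 2 (PUSH 76): [1, 86, 76]
step 3 (PUSH 42): [1, 86, 76, 42]
step 4 (PUSH 89): [1, 86, 76, 42, 89]
step 5 (PUSH -87): [1, 86, 76, 42, 89, -87]
step 6 (DROP): [1, 86, 76, 42, 89]

[1, 86, 76, 42, 89]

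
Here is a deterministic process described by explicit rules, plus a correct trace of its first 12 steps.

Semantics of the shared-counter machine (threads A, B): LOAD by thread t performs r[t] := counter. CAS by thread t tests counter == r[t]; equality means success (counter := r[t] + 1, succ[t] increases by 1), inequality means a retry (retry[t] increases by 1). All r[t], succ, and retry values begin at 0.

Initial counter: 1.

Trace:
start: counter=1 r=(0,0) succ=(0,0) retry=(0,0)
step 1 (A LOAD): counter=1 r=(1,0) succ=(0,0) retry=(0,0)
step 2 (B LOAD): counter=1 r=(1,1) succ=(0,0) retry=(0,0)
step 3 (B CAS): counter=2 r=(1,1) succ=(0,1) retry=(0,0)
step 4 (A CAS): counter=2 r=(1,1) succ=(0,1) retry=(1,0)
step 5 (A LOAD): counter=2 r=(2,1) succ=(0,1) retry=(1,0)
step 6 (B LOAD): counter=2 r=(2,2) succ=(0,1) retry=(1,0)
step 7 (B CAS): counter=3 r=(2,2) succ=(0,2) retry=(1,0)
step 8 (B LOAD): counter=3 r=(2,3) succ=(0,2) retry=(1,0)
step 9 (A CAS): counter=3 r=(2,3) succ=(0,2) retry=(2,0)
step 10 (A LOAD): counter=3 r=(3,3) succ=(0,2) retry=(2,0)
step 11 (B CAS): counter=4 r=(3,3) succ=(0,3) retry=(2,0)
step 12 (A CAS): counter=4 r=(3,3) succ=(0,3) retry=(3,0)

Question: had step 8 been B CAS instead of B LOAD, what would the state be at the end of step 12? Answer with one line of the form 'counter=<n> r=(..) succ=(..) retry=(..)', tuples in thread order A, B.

counter=4 r=(3,2) succ=(1,2) retry=(2,2)

(re-executing from step 8 with the substitution; state before step 8: counter=3 r=(2,2) succ=(0,2) retry=(1,0))
step 8 (B CAS): counter=3 r=(2,2) succ=(0,2) retry=(1,1)
step 9 (A CAS): counter=3 r=(2,2) succ=(0,2) retry=(2,1)
step 10 (A LOAD): counter=3 r=(3,2) succ=(0,2) retry=(2,1)
step 11 (B CAS): counter=3 r=(3,2) succ=(0,2) retry=(2,2)
step 12 (A CAS): counter=4 r=(3,2) succ=(1,2) retry=(2,2)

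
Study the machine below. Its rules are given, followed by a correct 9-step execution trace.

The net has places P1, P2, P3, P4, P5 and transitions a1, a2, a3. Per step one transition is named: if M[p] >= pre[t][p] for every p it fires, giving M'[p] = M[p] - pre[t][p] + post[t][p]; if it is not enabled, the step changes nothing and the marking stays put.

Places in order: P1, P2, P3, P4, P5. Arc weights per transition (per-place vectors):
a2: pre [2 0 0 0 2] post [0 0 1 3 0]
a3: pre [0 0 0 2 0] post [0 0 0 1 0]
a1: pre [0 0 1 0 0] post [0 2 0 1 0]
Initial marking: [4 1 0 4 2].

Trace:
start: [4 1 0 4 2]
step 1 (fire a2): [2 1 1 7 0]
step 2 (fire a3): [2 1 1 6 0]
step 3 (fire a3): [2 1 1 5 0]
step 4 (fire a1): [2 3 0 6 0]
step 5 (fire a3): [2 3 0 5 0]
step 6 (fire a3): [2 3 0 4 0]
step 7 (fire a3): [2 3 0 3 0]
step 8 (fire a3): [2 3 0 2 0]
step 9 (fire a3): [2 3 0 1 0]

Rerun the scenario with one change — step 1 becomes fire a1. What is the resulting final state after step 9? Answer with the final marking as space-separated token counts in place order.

(re-executing from step 1 with the substitution; state before step 1: [4 1 0 4 2])
step 1 (fire a1): [4 1 0 4 2]
step 2 (fire a3): [4 1 0 3 2]
step 3 (fire a3): [4 1 0 2 2]
step 4 (fire a1): [4 1 0 2 2]
step 5 (fire a3): [4 1 0 1 2]
step 6 (fire a3): [4 1 0 1 2]
step 7 (fire a3): [4 1 0 1 2]
step 8 (fire a3): [4 1 0 1 2]
step 9 (fire a3): [4 1 0 1 2]

4 1 0 1 2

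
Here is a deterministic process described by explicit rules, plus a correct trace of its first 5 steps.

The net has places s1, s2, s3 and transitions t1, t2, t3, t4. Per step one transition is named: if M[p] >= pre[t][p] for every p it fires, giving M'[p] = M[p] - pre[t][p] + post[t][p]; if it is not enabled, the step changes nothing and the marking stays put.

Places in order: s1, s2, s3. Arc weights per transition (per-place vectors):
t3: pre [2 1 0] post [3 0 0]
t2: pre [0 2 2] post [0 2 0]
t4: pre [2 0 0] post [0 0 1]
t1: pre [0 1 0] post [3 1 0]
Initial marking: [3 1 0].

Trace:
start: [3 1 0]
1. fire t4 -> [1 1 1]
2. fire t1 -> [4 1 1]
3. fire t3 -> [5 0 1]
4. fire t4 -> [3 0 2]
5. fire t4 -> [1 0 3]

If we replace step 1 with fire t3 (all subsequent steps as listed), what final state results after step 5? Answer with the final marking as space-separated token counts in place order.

0 0 2

(re-executing from step 1 with the substitution; state before step 1: [3 1 0])
1. fire t3 -> [4 0 0]
2. fire t1 -> [4 0 0]
3. fire t3 -> [4 0 0]
4. fire t4 -> [2 0 1]
5. fire t4 -> [0 0 2]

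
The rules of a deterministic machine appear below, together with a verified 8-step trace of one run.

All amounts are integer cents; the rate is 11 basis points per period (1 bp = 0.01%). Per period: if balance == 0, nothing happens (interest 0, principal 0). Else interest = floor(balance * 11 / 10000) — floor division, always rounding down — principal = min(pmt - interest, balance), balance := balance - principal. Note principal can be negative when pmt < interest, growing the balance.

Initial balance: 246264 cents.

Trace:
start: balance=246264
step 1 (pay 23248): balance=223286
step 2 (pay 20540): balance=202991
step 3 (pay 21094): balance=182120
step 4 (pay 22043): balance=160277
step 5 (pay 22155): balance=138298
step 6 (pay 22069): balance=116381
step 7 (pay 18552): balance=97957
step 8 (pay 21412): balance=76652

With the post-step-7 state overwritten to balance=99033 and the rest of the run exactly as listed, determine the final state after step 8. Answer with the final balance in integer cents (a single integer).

77729

state after step 7 := balance=99033
step 8 (pay 21412): balance=77729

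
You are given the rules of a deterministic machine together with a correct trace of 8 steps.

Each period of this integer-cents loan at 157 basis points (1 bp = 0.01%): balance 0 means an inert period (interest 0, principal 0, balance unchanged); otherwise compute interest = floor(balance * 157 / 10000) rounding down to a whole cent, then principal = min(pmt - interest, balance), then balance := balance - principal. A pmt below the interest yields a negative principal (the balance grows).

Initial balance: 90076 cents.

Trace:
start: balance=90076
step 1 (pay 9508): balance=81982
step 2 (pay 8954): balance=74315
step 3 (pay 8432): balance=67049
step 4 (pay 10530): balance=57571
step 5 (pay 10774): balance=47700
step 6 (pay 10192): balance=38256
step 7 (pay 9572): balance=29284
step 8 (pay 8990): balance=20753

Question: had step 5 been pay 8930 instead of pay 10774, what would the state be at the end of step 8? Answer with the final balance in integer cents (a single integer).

22686

(re-executing from step 5 with the substitution; state before step 5: balance=57571)
step 5 (pay 8930): balance=49544
step 6 (pay 10192): balance=40129
step 7 (pay 9572): balance=31187
step 8 (pay 8990): balance=22686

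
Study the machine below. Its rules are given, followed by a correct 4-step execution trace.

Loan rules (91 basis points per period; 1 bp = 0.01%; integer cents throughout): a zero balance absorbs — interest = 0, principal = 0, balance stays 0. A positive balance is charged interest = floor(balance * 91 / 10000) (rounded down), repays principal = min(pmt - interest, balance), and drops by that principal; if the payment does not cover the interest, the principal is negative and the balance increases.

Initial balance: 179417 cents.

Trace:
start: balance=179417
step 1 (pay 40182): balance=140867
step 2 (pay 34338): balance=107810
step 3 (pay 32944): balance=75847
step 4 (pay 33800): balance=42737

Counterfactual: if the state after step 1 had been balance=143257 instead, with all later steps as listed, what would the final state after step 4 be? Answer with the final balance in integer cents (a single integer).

state after step 1 := balance=143257
step 2 (pay 34338): balance=110222
step 3 (pay 32944): balance=78281
step 4 (pay 33800): balance=45193

45193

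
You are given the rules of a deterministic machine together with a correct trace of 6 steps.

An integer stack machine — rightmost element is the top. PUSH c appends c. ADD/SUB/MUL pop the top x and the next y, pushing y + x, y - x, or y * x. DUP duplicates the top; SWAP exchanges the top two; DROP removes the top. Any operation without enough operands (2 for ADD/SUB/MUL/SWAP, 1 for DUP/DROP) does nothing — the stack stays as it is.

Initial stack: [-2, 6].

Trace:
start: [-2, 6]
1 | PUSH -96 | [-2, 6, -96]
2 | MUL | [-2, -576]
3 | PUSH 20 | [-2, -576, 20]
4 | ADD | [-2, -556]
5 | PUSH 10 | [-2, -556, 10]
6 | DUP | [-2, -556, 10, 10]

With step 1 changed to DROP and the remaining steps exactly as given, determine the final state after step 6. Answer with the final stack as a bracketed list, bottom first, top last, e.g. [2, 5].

[18, 10, 10]

(re-executing from step 1 with the substitution; state before step 1: [-2, 6])
1 | DROP | [-2]
2 | MUL | [-2]
3 | PUSH 20 | [-2, 20]
4 | ADD | [18]
5 | PUSH 10 | [18, 10]
6 | DUP | [18, 10, 10]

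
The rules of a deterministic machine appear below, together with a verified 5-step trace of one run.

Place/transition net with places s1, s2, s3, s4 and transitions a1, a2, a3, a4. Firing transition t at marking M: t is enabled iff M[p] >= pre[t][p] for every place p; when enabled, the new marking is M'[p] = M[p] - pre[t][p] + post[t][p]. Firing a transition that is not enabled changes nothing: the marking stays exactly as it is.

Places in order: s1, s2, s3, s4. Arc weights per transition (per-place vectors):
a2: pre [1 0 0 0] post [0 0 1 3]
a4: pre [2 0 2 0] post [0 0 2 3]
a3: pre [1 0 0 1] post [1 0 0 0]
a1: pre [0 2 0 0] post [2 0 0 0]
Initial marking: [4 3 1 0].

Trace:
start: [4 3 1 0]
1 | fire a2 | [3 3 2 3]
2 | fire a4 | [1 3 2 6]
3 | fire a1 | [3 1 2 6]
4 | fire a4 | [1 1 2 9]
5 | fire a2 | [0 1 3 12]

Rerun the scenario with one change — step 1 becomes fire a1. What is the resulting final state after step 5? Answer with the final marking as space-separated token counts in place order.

(re-executing from step 1 with the substitution; state before step 1: [4 3 1 0])
1 | fire a1 | [6 1 1 0]
2 | fire a4 | [6 1 1 0]
3 | fire a1 | [6 1 1 0]
4 | fire a4 | [6 1 1 0]
5 | fire a2 | [5 1 2 3]

5 1 2 3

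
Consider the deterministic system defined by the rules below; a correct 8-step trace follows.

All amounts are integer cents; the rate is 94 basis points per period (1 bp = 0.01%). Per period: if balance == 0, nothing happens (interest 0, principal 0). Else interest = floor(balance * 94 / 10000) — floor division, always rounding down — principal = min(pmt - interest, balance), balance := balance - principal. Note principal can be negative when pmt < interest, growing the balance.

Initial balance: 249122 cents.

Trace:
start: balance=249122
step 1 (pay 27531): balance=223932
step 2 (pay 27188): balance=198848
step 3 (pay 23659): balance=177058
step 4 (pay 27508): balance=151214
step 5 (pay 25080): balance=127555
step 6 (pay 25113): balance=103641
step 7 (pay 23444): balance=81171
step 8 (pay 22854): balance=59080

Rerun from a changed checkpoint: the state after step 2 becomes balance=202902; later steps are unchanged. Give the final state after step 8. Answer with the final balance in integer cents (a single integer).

63366

state after step 2 := balance=202902
step 3 (pay 23659): balance=181150
step 4 (pay 27508): balance=155344
step 5 (pay 25080): balance=131724
step 6 (pay 25113): balance=107849
step 7 (pay 23444): balance=85418
step 8 (pay 22854): balance=63366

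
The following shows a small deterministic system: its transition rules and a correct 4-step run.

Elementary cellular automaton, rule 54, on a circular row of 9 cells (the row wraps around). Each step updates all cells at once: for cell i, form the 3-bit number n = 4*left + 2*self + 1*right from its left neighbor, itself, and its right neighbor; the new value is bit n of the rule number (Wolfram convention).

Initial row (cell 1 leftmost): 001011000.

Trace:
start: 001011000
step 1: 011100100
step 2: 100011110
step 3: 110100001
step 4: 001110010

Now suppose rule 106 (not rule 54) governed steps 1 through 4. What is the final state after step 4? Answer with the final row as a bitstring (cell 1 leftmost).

(re-executing steps 1..4 under rule 106; state before step 1: 001011000)
step 1: 010111000
step 2: 101101000
step 3: 011110001
step 4: 110010010

110010010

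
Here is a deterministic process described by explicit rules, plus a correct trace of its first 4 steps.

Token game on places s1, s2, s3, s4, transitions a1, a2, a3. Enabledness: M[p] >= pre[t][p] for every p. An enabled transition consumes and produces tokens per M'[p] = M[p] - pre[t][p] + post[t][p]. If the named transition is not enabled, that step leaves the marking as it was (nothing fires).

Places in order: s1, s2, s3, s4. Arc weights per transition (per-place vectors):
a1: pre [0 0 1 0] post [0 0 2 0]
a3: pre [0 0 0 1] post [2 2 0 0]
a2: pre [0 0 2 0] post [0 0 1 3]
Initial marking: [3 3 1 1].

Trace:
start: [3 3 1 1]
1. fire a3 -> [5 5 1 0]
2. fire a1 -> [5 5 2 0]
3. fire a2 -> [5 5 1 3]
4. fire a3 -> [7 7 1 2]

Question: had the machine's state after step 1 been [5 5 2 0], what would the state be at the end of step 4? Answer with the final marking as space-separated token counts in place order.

state after step 1 := [5 5 2 0]
2. fire a1 -> [5 5 3 0]
3. fire a2 -> [5 5 2 3]
4. fire a3 -> [7 7 2 2]

7 7 2 2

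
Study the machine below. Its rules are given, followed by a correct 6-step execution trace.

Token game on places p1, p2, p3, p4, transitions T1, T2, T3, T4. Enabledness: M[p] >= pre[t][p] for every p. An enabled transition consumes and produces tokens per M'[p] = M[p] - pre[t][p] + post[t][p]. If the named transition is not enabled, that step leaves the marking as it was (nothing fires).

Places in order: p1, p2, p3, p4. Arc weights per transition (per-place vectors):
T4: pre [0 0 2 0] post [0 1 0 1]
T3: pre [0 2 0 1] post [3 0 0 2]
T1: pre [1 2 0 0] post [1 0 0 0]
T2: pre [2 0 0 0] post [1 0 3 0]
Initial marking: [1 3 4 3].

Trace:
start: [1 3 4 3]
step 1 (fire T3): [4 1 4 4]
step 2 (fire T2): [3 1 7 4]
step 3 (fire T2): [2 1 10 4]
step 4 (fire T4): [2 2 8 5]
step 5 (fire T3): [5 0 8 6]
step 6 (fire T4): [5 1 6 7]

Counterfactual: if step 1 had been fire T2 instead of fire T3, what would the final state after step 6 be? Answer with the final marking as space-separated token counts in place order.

4 3 0 6

(re-executing from step 1 with the substitution; state before step 1: [1 3 4 3])
step 1 (fire T2): [1 3 4 3]
step 2 (fire T2): [1 3 4 3]
step 3 (fire T2): [1 3 4 3]
step 4 (fire T4): [1 4 2 4]
step 5 (fire T3): [4 2 2 5]
step 6 (fire T4): [4 3 0 6]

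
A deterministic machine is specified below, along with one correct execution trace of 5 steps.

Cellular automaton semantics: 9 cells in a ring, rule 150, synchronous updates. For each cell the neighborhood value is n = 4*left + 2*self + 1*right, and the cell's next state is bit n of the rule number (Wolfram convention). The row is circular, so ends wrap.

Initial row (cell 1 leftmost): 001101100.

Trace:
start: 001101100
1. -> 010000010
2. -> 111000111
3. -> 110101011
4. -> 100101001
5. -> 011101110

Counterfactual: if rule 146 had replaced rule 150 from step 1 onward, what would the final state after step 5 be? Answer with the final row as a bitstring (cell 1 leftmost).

(re-executing steps 1..5 under rule 146; state before step 1: 001101100)
1. -> 010000010
2. -> 101000101
3. -> 000101000
4. -> 001000100
5. -> 010101010

010101010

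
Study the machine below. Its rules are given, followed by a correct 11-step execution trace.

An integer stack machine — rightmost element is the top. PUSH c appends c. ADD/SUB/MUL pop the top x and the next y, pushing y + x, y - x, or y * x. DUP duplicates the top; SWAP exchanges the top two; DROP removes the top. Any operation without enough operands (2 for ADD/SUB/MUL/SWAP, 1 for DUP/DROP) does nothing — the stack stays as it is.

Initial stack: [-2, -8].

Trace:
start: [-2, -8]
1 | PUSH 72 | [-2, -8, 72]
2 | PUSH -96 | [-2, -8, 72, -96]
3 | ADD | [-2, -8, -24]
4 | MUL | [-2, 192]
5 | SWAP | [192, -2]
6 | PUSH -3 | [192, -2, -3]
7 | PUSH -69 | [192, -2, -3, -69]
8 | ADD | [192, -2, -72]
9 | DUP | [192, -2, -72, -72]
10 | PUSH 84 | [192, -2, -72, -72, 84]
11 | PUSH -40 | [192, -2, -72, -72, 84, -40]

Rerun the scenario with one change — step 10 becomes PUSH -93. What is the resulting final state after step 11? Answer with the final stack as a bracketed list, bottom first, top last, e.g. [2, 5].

(re-executing from step 10 with the substitution; state before step 10: [192, -2, -72, -72])
10 | PUSH -93 | [192, -2, -72, -72, -93]
11 | PUSH -40 | [192, -2, -72, -72, -93, -40]

[192, -2, -72, -72, -93, -40]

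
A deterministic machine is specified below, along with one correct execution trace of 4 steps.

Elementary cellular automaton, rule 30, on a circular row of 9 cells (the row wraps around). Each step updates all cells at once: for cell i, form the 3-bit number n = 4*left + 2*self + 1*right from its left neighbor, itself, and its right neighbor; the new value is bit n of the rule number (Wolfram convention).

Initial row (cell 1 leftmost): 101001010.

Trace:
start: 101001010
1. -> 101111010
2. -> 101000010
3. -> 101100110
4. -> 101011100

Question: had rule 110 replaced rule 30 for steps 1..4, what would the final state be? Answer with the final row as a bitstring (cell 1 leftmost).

(re-executing steps 1..4 under rule 110; state before step 1: 101001010)
1. -> 111011111
2. -> 001110000
3. -> 011010000
4. -> 111110000

111110000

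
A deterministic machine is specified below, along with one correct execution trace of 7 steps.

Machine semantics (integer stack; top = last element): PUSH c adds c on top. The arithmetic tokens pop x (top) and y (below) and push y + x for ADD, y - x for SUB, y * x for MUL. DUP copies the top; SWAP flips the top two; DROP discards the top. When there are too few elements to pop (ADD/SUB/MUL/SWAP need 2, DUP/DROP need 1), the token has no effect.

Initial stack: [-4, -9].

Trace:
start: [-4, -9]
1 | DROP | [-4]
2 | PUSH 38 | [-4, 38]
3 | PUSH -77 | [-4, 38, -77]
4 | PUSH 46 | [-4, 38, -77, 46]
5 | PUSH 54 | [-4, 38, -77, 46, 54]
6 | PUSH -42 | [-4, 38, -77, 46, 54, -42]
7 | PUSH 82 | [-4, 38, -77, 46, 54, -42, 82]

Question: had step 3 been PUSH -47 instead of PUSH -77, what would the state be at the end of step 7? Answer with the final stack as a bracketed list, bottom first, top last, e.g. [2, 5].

[-4, 38, -47, 46, 54, -42, 82]

(re-executing from step 3 with the substitution; state before step 3: [-4, 38])
3 | PUSH -47 | [-4, 38, -47]
4 | PUSH 46 | [-4, 38, -47, 46]
5 | PUSH 54 | [-4, 38, -47, 46, 54]
6 | PUSH -42 | [-4, 38, -47, 46, 54, -42]
7 | PUSH 82 | [-4, 38, -47, 46, 54, -42, 82]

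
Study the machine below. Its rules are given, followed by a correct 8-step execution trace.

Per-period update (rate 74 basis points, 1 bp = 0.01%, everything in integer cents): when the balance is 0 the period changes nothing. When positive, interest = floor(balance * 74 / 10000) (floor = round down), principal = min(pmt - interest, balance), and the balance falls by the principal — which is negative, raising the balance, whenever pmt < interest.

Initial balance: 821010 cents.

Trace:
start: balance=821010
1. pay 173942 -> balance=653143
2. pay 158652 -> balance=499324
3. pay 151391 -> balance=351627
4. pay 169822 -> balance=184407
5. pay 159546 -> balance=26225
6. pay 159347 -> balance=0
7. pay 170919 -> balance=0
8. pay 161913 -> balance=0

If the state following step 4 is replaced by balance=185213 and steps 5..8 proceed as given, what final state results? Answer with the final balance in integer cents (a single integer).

0

state after step 4 := balance=185213
5. pay 159546 -> balance=27037
6. pay 159347 -> balance=0
7. pay 170919 -> balance=0
8. pay 161913 -> balance=0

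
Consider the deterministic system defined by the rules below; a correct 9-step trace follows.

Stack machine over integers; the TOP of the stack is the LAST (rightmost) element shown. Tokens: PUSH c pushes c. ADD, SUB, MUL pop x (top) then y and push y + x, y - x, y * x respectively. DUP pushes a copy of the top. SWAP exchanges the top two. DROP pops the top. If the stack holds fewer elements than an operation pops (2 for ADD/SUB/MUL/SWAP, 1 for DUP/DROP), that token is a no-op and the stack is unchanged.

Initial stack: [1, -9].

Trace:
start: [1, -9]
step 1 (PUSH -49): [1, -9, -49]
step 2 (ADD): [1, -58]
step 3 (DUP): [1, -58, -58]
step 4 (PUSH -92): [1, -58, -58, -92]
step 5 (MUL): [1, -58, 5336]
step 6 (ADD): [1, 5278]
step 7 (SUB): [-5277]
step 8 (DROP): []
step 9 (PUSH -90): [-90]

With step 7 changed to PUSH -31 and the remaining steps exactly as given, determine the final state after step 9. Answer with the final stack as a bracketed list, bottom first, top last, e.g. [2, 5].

(re-executing from step 7 with the substitution; state before step 7: [1, 5278])
step 7 (PUSH -31): [1, 5278, -31]
step 8 (DROP): [1, 5278]
step 9 (PUSH -90): [1, 5278, -90]

[1, 5278, -90]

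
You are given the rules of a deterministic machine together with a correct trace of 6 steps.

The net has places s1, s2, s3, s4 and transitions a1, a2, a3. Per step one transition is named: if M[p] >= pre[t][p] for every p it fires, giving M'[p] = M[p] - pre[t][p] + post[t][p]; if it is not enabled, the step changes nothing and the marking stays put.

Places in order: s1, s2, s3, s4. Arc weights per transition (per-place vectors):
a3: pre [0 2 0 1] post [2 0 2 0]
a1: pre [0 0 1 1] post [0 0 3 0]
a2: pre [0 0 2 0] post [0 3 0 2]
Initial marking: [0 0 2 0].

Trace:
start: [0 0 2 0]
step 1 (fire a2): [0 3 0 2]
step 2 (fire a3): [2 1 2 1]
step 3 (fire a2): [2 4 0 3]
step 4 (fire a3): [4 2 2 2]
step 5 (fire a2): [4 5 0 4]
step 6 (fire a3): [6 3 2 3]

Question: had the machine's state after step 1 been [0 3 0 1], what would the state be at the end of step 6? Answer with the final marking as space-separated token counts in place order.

state after step 1 := [0 3 0 1]
step 2 (fire a3): [2 1 2 0]
step 3 (fire a2): [2 4 0 2]
step 4 (fire a3): [4 2 2 1]
step 5 (fire a2): [4 5 0 3]
step 6 (fire a3): [6 3 2 2]

6 3 2 2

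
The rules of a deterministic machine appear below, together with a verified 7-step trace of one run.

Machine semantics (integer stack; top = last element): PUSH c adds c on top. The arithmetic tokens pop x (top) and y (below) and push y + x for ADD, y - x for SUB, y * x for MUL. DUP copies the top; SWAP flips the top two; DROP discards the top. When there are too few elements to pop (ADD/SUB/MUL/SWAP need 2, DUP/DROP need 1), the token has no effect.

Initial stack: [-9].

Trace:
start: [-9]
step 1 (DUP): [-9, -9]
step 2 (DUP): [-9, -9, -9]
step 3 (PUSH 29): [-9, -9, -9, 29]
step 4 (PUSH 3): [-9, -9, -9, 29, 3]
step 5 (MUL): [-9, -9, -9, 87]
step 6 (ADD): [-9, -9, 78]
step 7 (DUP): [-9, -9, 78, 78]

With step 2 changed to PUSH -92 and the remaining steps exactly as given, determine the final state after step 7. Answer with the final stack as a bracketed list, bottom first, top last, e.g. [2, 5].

(re-executing from step 2 with the substitution; state before step 2: [-9, -9])
step 2 (PUSH -92): [-9, -9, -92]
step 3 (PUSH 29): [-9, -9, -92, 29]
step 4 (PUSH 3): [-9, -9, -92, 29, 3]
step 5 (MUL): [-9, -9, -92, 87]
step 6 (ADD): [-9, -9, -5]
step 7 (DUP): [-9, -9, -5, -5]

[-9, -9, -5, -5]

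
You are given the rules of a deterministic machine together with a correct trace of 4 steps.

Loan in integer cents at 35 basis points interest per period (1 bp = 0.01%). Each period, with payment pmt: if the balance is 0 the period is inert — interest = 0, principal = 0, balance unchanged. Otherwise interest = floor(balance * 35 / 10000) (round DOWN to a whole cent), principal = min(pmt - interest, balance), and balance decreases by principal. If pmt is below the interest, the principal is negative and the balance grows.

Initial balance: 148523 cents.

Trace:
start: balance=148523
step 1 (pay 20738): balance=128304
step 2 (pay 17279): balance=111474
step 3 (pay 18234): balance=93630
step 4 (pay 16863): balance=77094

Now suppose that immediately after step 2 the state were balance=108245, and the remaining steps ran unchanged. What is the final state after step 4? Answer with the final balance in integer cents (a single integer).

73842

state after step 2 := balance=108245
step 3 (pay 18234): balance=90389
step 4 (pay 16863): balance=73842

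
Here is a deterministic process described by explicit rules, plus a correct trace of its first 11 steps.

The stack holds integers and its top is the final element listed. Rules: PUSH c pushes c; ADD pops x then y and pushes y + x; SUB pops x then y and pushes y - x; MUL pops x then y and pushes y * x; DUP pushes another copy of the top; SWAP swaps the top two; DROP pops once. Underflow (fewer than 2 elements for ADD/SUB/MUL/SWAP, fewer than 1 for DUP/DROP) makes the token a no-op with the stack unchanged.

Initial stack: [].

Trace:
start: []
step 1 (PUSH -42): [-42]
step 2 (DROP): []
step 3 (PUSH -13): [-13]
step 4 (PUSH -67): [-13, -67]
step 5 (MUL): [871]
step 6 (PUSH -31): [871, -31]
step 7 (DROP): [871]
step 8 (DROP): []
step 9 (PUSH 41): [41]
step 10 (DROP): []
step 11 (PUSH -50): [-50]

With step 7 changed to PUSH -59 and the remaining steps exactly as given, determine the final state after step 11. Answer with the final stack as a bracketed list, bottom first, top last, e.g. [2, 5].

(re-executing from step 7 with the substitution; state before step 7: [871, -31])
step 7 (PUSH -59): [871, -31, -59]
step 8 (DROP): [871, -31]
step 9 (PUSH 41): [871, -31, 41]
step 10 (DROP): [871, -31]
step 11 (PUSH -50): [871, -31, -50]

[871, -31, -50]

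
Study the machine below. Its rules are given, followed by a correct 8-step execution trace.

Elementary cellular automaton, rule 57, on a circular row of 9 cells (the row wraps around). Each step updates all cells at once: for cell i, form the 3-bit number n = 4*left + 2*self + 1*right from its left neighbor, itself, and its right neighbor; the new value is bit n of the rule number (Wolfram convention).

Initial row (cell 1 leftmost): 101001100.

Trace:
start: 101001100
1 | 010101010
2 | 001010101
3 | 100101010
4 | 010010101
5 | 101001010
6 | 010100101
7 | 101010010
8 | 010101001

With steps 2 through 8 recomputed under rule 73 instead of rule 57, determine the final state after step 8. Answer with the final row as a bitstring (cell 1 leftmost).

000000000

(re-executing steps 2..8 under rule 73; state before step 2: 010101010)
2 | 000000000
3 | 111111111
4 | 000000000
5 | 111111111
6 | 000000000
7 | 111111111
8 | 000000000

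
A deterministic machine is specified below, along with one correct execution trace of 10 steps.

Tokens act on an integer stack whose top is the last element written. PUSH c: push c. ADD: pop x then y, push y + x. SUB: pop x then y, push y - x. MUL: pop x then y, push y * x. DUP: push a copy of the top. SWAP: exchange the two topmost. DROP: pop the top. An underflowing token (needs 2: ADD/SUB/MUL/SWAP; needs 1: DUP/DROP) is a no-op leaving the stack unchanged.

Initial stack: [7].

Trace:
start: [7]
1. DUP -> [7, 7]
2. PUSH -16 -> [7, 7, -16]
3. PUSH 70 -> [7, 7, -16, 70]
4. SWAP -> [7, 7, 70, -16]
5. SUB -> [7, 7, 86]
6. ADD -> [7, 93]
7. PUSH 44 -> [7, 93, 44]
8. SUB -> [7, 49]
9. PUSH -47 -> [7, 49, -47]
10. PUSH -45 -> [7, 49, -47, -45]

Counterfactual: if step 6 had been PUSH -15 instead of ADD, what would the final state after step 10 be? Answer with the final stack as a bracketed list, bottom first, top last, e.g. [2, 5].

[7, 7, 86, -59, -47, -45]

(re-executing from step 6 with the substitution; state before step 6: [7, 7, 86])
6. PUSH -15 -> [7, 7, 86, -15]
7. PUSH 44 -> [7, 7, 86, -15, 44]
8. SUB -> [7, 7, 86, -59]
9. PUSH -47 -> [7, 7, 86, -59, -47]
10. PUSH -45 -> [7, 7, 86, -59, -47, -45]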